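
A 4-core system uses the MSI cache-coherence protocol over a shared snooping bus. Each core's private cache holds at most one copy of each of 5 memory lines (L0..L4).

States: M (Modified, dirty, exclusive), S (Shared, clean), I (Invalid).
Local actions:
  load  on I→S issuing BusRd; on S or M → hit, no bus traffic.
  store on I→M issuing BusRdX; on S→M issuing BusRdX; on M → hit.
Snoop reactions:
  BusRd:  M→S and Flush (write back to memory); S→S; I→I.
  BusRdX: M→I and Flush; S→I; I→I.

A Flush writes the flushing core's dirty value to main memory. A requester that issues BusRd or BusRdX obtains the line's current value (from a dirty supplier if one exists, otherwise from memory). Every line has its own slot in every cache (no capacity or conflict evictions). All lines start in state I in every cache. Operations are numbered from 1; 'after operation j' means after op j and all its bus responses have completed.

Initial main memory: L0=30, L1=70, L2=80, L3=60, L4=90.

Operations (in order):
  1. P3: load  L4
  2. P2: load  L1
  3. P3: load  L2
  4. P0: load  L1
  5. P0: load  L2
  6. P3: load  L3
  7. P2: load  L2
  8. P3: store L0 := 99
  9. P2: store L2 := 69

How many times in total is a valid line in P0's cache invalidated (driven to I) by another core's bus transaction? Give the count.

[1] P3: load  L4 | P0:I, P1:I, P2:I, P3:S(90) | bus: BusRd
[2] P2: load  L1 | P0:I, P1:I, P2:S(70), P3:I | bus: BusRd
[3] P3: load  L2 | P0:I, P1:I, P2:I, P3:S(80) | bus: BusRd
[4] P0: load  L1 | P0:S(70), P1:I, P2:S(70), P3:I | bus: BusRd
[5] P0: load  L2 | P0:S(80), P1:I, P2:I, P3:S(80) | bus: BusRd
[6] P3: load  L3 | P0:I, P1:I, P2:I, P3:S(60) | bus: BusRd
[7] P2: load  L2 | P0:S(80), P1:I, P2:S(80), P3:S(80) | bus: BusRd
[8] P3: store L0 := 99 | P0:I, P1:I, P2:I, P3:M(99) | bus: BusRdX
[9] P2: store L2 := 69 | P0:I, P1:I, P2:M(69), P3:I | bus: BusRdX

invalidations = 1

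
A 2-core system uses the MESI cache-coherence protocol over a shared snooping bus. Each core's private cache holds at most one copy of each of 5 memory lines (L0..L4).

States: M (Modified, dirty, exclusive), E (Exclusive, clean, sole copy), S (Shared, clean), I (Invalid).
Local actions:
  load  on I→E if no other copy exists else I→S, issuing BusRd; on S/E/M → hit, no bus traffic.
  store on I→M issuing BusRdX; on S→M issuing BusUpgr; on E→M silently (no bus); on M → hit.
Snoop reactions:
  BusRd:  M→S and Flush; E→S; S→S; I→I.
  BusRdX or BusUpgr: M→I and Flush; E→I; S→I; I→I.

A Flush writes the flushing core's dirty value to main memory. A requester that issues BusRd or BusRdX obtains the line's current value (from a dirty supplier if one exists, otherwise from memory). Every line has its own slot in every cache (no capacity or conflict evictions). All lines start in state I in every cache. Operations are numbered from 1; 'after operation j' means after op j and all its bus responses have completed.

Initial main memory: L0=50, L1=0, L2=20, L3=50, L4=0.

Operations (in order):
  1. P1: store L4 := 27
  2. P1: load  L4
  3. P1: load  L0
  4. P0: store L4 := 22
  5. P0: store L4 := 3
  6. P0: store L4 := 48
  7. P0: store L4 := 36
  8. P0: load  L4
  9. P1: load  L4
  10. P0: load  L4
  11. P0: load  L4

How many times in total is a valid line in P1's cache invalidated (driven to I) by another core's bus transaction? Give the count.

1. P1: store L4 := 27  bus=[BusRdX]  L4: P0=I P1=M  mem[L4]=0
2. P1: load  L4  bus=[-]  L4: P0=I P1=M  mem[L4]=0
3. P1: load  L0  bus=[BusRd]  L0: P0=I P1=E  mem[L0]=50
4. P0: store L4 := 22  bus=[BusRdX,Flush]  L4: P0=M P1=I  mem[L4]=27
5. P0: store L4 := 3  bus=[-]  L4: P0=M P1=I  mem[L4]=27
6. P0: store L4 := 48  bus=[-]  L4: P0=M P1=I  mem[L4]=27
7. P0: store L4 := 36  bus=[-]  L4: P0=M P1=I  mem[L4]=27
8. P0: load  L4  bus=[-]  L4: P0=M P1=I  mem[L4]=27
9. P1: load  L4  bus=[BusRd,Flush]  L4: P0=S P1=S  mem[L4]=36
10. P0: load  L4  bus=[-]  L4: P0=S P1=S  mem[L4]=36
11. P0: load  L4  bus=[-]  L4: P0=S P1=S  mem[L4]=36

invalidations = 1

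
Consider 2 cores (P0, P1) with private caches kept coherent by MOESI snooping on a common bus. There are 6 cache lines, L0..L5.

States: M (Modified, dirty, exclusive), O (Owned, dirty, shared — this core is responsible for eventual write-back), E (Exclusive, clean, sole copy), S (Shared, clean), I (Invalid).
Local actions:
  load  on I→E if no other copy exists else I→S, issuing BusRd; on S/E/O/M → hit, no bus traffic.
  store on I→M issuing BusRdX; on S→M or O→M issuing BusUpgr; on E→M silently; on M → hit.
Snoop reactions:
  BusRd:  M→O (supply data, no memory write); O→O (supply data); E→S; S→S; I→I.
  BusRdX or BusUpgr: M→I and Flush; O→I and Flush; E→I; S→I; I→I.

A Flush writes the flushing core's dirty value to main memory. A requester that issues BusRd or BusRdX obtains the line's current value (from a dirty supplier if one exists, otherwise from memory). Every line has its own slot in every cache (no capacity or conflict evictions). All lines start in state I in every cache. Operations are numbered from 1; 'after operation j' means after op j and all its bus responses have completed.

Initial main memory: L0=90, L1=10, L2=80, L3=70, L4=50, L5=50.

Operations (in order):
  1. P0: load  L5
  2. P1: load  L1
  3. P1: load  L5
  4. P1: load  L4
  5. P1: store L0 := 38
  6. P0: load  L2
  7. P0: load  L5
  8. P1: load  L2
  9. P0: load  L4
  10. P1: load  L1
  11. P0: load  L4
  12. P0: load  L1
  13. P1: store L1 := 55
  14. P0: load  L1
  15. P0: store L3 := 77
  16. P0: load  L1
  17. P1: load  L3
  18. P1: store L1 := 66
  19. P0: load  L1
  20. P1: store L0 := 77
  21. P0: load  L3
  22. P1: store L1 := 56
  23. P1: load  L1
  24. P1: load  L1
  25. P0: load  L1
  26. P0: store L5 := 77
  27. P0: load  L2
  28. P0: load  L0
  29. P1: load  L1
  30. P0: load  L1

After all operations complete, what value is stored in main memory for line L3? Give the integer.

  op1 P0: load  L5 → E/I on L5; bus BusRd; mem=50
  op2 P1: load  L1 → I/E on L1; bus BusRd; mem=10
  op3 P1: load  L5 → S/S on L5; bus BusRd; mem=50
  op4 P1: load  L4 → I/E on L4; bus BusRd; mem=50
  op5 P1: store L0 := 38 → I/M on L0; bus BusRdX; mem=90
  op6 P0: load  L2 → E/I on L2; bus BusRd; mem=80
  op7 P0: load  L5 → S/S on L5; bus (none); mem=50
  op8 P1: load  L2 → S/S on L2; bus BusRd; mem=80
  op9 P0: load  L4 → S/S on L4; bus BusRd; mem=50
  op10 P1: load  L1 → I/E on L1; bus (none); mem=10
  op11 P0: load  L4 → S/S on L4; bus (none); mem=50
  op12 P0: load  L1 → S/S on L1; bus BusRd; mem=10
  op13 P1: store L1 := 55 → I/M on L1; bus BusUpgr; mem=10
  op14 P0: load  L1 → S/O on L1; bus BusRd; mem=10
  op15 P0: store L3 := 77 → M/I on L3; bus BusRdX; mem=70
  op16 P0: load  L1 → S/O on L1; bus (none); mem=10
  op17 P1: load  L3 → O/S on L3; bus BusRd; mem=70
  op18 P1: store L1 := 66 → I/M on L1; bus BusUpgr; mem=10
  op19 P0: load  L1 → S/O on L1; bus BusRd; mem=10
  op20 P1: store L0 := 77 → I/M on L0; bus (none); mem=90
  op21 P0: load  L3 → O/S on L3; bus (none); mem=70
  op22 P1: store L1 := 56 → I/M on L1; bus BusUpgr; mem=10
  op23 P1: load  L1 → I/M on L1; bus (none); mem=10
  op24 P1: load  L1 → I/M on L1; bus (none); mem=10
  op25 P0: load  L1 → S/O on L1; bus BusRd; mem=10
  op26 P0: store L5 := 77 → M/I on L5; bus BusUpgr; mem=50
  op27 P0: load  L2 → S/S on L2; bus (none); mem=80
  op28 P0: load  L0 → S/O on L0; bus BusRd; mem=90
  op29 P1: load  L1 → S/O on L1; bus (none); mem=10
  op30 P0: load  L1 → S/O on L1; bus (none); mem=10

memory[L3] = 70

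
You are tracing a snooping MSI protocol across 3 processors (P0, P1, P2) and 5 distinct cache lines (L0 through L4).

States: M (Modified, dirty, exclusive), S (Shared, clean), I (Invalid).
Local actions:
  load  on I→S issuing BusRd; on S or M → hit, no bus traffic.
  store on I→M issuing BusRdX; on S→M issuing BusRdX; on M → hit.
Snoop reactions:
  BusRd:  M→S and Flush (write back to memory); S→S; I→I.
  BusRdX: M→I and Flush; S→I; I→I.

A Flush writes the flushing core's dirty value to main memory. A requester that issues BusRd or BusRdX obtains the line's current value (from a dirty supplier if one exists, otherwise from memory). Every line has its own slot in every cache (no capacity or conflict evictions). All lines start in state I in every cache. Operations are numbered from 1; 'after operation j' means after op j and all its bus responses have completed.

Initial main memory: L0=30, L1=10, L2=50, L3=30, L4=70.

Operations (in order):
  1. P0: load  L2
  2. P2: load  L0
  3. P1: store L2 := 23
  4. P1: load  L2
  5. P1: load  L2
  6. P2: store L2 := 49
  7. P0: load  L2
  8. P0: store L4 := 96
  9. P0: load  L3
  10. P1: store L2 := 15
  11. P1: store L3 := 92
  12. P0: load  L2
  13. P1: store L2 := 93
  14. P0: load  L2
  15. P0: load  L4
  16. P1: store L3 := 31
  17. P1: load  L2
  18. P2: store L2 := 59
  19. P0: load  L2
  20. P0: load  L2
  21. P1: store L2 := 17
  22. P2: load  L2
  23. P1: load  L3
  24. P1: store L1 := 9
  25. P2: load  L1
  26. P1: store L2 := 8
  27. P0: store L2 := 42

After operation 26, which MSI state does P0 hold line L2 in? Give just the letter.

[1] P0: load  L2 | P0:S(50), P1:I, P2:I | bus: BusRd
[2] P2: load  L0 | P0:I, P1:I, P2:S(30) | bus: BusRd
[3] P1: store L2 := 23 | P0:I, P1:M(23), P2:I | bus: BusRdX
[4] P1: load  L2 | P0:I, P1:M(23), P2:I | bus: none
[5] P1: load  L2 | P0:I, P1:M(23), P2:I | bus: none
[6] P2: store L2 := 49 | P0:I, P1:I, P2:M(49) | bus: BusRdX,Flush
[7] P0: load  L2 | P0:S(49), P1:I, P2:S(49) | bus: BusRd,Flush
[8] P0: store L4 := 96 | P0:M(96), P1:I, P2:I | bus: BusRdX
[9] P0: load  L3 | P0:S(30), P1:I, P2:I | bus: BusRd
[10] P1: store L2 := 15 | P0:I, P1:M(15), P2:I | bus: BusRdX
[11] P1: store L3 := 92 | P0:I, P1:M(92), P2:I | bus: BusRdX
[12] P0: load  L2 | P0:S(15), P1:S(15), P2:I | bus: BusRd,Flush
[13] P1: store L2 := 93 | P0:I, P1:M(93), P2:I | bus: BusRdX
[14] P0: load  L2 | P0:S(93), P1:S(93), P2:I | bus: BusRd,Flush
[15] P0: load  L4 | P0:M(96), P1:I, P2:I | bus: none
[16] P1: store L3 := 31 | P0:I, P1:M(31), P2:I | bus: none
[17] P1: load  L2 | P0:S(93), P1:S(93), P2:I | bus: none
[18] P2: store L2 := 59 | P0:I, P1:I, P2:M(59) | bus: BusRdX
[19] P0: load  L2 | P0:S(59), P1:I, P2:S(59) | bus: BusRd,Flush
[20] P0: load  L2 | P0:S(59), P1:I, P2:S(59) | bus: none
[21] P1: store L2 := 17 | P0:I, P1:M(17), P2:I | bus: BusRdX
[22] P2: load  L2 | P0:I, P1:S(17), P2:S(17) | bus: BusRd,Flush
[23] P1: load  L3 | P0:I, P1:M(31), P2:I | bus: none
[24] P1: store L1 := 9 | P0:I, P1:M(9), P2:I | bus: BusRdX
[25] P2: load  L1 | P0:I, P1:S(9), P2:S(9) | bus: BusRd,Flush
[26] P1: store L2 := 8 | P0:I, P1:M(8), P2:I | bus: BusRdX
[27] P0: store L2 := 42 | P0:M(42), P1:I, P2:I | bus: BusRdX,Flush

state = I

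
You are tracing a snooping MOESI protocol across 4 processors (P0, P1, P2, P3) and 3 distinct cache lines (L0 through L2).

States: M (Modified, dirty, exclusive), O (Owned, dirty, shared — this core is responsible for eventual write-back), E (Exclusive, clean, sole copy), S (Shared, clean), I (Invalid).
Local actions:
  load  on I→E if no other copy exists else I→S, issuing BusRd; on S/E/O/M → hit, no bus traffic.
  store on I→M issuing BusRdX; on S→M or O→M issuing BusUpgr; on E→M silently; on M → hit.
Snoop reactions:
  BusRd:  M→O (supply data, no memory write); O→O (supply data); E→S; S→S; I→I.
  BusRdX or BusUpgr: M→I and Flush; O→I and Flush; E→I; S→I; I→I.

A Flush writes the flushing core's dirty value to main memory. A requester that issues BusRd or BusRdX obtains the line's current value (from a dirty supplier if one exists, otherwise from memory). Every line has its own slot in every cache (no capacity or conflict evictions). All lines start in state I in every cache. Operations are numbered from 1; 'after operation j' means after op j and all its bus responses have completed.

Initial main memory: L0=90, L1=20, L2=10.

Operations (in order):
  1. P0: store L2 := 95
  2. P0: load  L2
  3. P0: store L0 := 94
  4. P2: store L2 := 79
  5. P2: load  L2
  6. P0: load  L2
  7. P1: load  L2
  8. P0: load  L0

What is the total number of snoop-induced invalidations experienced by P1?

1. P0: store L2 := 95  bus=[BusRdX]  L2: P0=M P1=I P2=I P3=I  mem[L2]=10
2. P0: load  L2  bus=[-]  L2: P0=M P1=I P2=I P3=I  mem[L2]=10
3. P0: store L0 := 94  bus=[BusRdX]  L0: P0=M P1=I P2=I P3=I  mem[L0]=90
4. P2: store L2 := 79  bus=[BusRdX,Flush]  L2: P0=I P1=I P2=M P3=I  mem[L2]=95
5. P2: load  L2  bus=[-]  L2: P0=I P1=I P2=M P3=I  mem[L2]=95
6. P0: load  L2  bus=[BusRd]  L2: P0=S P1=I P2=O P3=I  mem[L2]=95
7. P1: load  L2  bus=[BusRd]  L2: P0=S P1=S P2=O P3=I  mem[L2]=95
8. P0: load  L0  bus=[-]  L0: P0=M P1=I P2=I P3=I  mem[L0]=90

invalidations = 0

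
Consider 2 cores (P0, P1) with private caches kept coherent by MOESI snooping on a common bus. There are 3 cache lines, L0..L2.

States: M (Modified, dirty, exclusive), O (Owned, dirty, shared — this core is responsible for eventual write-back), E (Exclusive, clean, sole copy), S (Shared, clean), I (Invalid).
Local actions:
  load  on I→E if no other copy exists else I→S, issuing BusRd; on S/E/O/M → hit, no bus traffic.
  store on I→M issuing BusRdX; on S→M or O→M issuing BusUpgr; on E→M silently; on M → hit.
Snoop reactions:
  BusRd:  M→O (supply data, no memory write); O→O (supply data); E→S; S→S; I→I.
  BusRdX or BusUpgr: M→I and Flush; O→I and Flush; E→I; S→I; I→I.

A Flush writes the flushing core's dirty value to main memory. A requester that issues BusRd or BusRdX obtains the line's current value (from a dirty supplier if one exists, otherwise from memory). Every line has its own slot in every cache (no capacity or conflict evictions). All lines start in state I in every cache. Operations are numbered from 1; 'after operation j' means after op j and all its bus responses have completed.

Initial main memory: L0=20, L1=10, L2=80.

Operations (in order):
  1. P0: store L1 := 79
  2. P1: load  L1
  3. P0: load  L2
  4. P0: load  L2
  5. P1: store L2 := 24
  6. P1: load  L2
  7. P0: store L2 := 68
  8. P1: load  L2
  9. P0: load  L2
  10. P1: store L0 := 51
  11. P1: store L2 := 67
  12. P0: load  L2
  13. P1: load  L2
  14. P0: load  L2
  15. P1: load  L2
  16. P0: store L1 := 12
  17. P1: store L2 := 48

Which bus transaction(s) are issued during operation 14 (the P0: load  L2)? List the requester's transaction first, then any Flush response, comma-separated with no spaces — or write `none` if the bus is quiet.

bus = none

  op1 P0: store L1 := 79 → M/I on L1; bus BusRdX; mem=10
  op2 P1: load  L1 → O/S on L1; bus BusRd; mem=10
  op3 P0: load  L2 → E/I on L2; bus BusRd; mem=80
  op4 P0: load  L2 → E/I on L2; bus (none); mem=80
  op5 P1: store L2 := 24 → I/M on L2; bus BusRdX; mem=80
  op6 P1: load  L2 → I/M on L2; bus (none); mem=80
  op7 P0: store L2 := 68 → M/I on L2; bus BusRdX Flush; mem=24
  op8 P1: load  L2 → O/S on L2; bus BusRd; mem=24
  op9 P0: load  L2 → O/S on L2; bus (none); mem=24
  op10 P1: store L0 := 51 → I/M on L0; bus BusRdX; mem=20
  op11 P1: store L2 := 67 → I/M on L2; bus BusUpgr Flush; mem=68
  op12 P0: load  L2 → S/O on L2; bus BusRd; mem=68
  op13 P1: load  L2 → S/O on L2; bus (none); mem=68
  op14 P0: load  L2 → S/O on L2; bus (none); mem=68
  op15 P1: load  L2 → S/O on L2; bus (none); mem=68
  op16 P0: store L1 := 12 → M/I on L1; bus BusUpgr; mem=10
  op17 P1: store L2 := 48 → I/M on L2; bus BusUpgr; mem=68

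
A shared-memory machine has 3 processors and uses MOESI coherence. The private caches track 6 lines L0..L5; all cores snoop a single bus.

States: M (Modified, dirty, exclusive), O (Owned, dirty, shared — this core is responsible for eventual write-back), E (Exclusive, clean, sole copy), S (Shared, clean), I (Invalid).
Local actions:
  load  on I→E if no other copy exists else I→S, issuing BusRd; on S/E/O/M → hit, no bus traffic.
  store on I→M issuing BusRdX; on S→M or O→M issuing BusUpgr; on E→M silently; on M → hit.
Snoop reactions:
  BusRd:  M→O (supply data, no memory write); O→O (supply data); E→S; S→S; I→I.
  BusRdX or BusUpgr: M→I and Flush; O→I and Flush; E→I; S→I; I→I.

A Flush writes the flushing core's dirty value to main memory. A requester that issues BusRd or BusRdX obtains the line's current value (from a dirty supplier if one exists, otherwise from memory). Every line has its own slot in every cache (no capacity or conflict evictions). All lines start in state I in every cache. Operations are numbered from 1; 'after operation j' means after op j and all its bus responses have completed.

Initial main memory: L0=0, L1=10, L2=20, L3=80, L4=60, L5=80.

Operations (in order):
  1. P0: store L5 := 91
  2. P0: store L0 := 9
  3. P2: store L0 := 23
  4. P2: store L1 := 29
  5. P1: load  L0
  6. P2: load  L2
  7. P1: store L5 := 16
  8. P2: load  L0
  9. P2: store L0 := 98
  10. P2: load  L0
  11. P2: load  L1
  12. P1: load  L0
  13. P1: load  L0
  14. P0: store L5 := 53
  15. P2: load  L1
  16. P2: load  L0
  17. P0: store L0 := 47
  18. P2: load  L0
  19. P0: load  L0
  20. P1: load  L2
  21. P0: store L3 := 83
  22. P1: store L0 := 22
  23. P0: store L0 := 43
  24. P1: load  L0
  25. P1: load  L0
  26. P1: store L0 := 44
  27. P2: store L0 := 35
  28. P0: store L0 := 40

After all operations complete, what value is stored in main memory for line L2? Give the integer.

memory[L2] = 20

  op1 P0: store L5 := 91 → M/I/I on L5; bus BusRdX; mem=80
  op2 P0: store L0 := 9 → M/I/I on L0; bus BusRdX; mem=0
  op3 P2: store L0 := 23 → I/I/M on L0; bus BusRdX Flush; mem=9
  op4 P2: store L1 := 29 → I/I/M on L1; bus BusRdX; mem=10
  op5 P1: load  L0 → I/S/O on L0; bus BusRd; mem=9
  op6 P2: load  L2 → I/I/E on L2; bus BusRd; mem=20
  op7 P1: store L5 := 16 → I/M/I on L5; bus BusRdX Flush; mem=91
  op8 P2: load  L0 → I/S/O on L0; bus (none); mem=9
  op9 P2: store L0 := 98 → I/I/M on L0; bus BusUpgr; mem=9
  op10 P2: load  L0 → I/I/M on L0; bus (none); mem=9
  op11 P2: load  L1 → I/I/M on L1; bus (none); mem=10
  op12 P1: load  L0 → I/S/O on L0; bus BusRd; mem=9
  op13 P1: load  L0 → I/S/O on L0; bus (none); mem=9
  op14 P0: store L5 := 53 → M/I/I on L5; bus BusRdX Flush; mem=16
  op15 P2: load  L1 → I/I/M on L1; bus (none); mem=10
  op16 P2: load  L0 → I/S/O on L0; bus (none); mem=9
  op17 P0: store L0 := 47 → M/I/I on L0; bus BusRdX Flush; mem=98
  op18 P2: load  L0 → O/I/S on L0; bus BusRd; mem=98
  op19 P0: load  L0 → O/I/S on L0; bus (none); mem=98
  op20 P1: load  L2 → I/S/S on L2; bus BusRd; mem=20
  op21 P0: store L3 := 83 → M/I/I on L3; bus BusRdX; mem=80
  op22 P1: store L0 := 22 → I/M/I on L0; bus BusRdX Flush; mem=47
  op23 P0: store L0 := 43 → M/I/I on L0; bus BusRdX Flush; mem=22
  op24 P1: load  L0 → O/S/I on L0; bus BusRd; mem=22
  op25 P1: load  L0 → O/S/I on L0; bus (none); mem=22
  op26 P1: store L0 := 44 → I/M/I on L0; bus BusUpgr Flush; mem=43
  op27 P2: store L0 := 35 → I/I/M on L0; bus BusRdX Flush; mem=44
  op28 P0: store L0 := 40 → M/I/I on L0; bus BusRdX Flush; mem=35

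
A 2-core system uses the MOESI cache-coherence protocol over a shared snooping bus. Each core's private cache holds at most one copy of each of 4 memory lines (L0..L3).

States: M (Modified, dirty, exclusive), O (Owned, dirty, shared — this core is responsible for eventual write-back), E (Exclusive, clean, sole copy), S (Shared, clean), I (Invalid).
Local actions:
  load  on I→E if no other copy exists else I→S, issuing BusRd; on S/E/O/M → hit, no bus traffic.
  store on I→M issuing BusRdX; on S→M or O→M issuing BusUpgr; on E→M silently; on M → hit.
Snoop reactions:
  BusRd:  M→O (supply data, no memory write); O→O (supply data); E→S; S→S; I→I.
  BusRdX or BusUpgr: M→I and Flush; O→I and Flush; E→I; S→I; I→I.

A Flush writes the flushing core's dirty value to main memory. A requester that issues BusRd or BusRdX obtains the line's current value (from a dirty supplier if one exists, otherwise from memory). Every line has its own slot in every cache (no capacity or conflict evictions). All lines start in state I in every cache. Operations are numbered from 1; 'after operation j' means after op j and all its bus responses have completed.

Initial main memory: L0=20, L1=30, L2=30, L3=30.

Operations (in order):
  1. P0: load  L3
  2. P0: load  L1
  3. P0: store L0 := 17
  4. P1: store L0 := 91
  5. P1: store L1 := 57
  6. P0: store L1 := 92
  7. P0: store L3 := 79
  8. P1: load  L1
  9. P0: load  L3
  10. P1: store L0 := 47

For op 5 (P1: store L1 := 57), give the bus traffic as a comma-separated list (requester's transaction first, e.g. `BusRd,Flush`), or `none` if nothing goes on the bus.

bus = BusRdX

1. P0: load  L3  bus=[BusRd]  L3: P0=E P1=I  mem[L3]=30
2. P0: load  L1  bus=[BusRd]  L1: P0=E P1=I  mem[L1]=30
3. P0: store L0 := 17  bus=[BusRdX]  L0: P0=M P1=I  mem[L0]=20
4. P1: store L0 := 91  bus=[BusRdX,Flush]  L0: P0=I P1=M  mem[L0]=17
5. P1: store L1 := 57  bus=[BusRdX]  L1: P0=I P1=M  mem[L1]=30
6. P0: store L1 := 92  bus=[BusRdX,Flush]  L1: P0=M P1=I  mem[L1]=57
7. P0: store L3 := 79  bus=[-]  L3: P0=M P1=I  mem[L3]=30
8. P1: load  L1  bus=[BusRd]  L1: P0=O P1=S  mem[L1]=57
9. P0: load  L3  bus=[-]  L3: P0=M P1=I  mem[L3]=30
10. P1: store L0 := 47  bus=[-]  L0: P0=I P1=M  mem[L0]=17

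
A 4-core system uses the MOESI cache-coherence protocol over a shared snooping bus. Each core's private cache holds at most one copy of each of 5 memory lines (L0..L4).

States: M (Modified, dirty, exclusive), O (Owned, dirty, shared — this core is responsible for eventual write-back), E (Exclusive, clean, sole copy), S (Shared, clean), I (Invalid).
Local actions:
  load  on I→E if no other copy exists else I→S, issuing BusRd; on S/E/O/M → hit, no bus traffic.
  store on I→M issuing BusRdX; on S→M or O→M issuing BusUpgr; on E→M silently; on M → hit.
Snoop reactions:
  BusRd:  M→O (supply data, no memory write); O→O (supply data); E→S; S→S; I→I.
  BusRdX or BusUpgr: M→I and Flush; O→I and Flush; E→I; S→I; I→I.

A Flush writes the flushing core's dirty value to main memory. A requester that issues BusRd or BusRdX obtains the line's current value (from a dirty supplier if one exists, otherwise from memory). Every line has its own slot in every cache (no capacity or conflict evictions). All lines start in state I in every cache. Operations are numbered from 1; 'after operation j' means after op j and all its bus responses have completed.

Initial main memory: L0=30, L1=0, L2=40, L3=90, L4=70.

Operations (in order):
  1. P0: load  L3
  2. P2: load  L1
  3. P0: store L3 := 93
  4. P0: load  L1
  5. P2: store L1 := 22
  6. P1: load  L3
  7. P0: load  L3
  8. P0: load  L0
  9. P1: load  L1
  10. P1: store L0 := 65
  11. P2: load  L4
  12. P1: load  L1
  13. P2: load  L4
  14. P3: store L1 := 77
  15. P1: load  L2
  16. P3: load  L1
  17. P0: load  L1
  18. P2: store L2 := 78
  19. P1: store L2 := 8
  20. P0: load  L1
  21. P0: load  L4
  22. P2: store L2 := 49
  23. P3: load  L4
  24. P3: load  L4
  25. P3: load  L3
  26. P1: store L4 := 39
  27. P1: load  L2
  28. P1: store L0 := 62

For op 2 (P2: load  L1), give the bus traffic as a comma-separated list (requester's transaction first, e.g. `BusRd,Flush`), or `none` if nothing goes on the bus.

[1] P0: load  L3 | P0:E(90), P1:I, P2:I, P3:I | bus: BusRd
[2] P2: load  L1 | P0:I, P1:I, P2:E(0), P3:I | bus: BusRd
[3] P0: store L3 := 93 | P0:M(93), P1:I, P2:I, P3:I | bus: none
[4] P0: load  L1 | P0:S(0), P1:I, P2:S(0), P3:I | bus: BusRd
[5] P2: store L1 := 22 | P0:I, P1:I, P2:M(22), P3:I | bus: BusUpgr
[6] P1: load  L3 | P0:O(93), P1:S(93), P2:I, P3:I | bus: BusRd
[7] P0: load  L3 | P0:O(93), P1:S(93), P2:I, P3:I | bus: none
[8] P0: load  L0 | P0:E(30), P1:I, P2:I, P3:I | bus: BusRd
[9] P1: load  L1 | P0:I, P1:S(22), P2:O(22), P3:I | bus: BusRd
[10] P1: store L0 := 65 | P0:I, P1:M(65), P2:I, P3:I | bus: BusRdX
[11] P2: load  L4 | P0:I, P1:I, P2:E(70), P3:I | bus: BusRd
[12] P1: load  L1 | P0:I, P1:S(22), P2:O(22), P3:I | bus: none
[13] P2: load  L4 | P0:I, P1:I, P2:E(70), P3:I | bus: none
[14] P3: store L1 := 77 | P0:I, P1:I, P2:I, P3:M(77) | bus: BusRdX,Flush
[15] P1: load  L2 | P0:I, P1:E(40), P2:I, P3:I | bus: BusRd
[16] P3: load  L1 | P0:I, P1:I, P2:I, P3:M(77) | bus: none
[17] P0: load  L1 | P0:S(77), P1:I, P2:I, P3:O(77) | bus: BusRd
[18] P2: store L2 := 78 | P0:I, P1:I, P2:M(78), P3:I | bus: BusRdX
[19] P1: store L2 := 8 | P0:I, P1:M(8), P2:I, P3:I | bus: BusRdX,Flush
[20] P0: load  L1 | P0:S(77), P1:I, P2:I, P3:O(77) | bus: none
[21] P0: load  L4 | P0:S(70), P1:I, P2:S(70), P3:I | bus: BusRd
[22] P2: store L2 := 49 | P0:I, P1:I, P2:M(49), P3:I | bus: BusRdX,Flush
[23] P3: load  L4 | P0:S(70), P1:I, P2:S(70), P3:S(70) | bus: BusRd
[24] P3: load  L4 | P0:S(70), P1:I, P2:S(70), P3:S(70) | bus: none
[25] P3: load  L3 | P0:O(93), P1:S(93), P2:I, P3:S(93) | bus: BusRd
[26] P1: store L4 := 39 | P0:I, P1:M(39), P2:I, P3:I | bus: BusRdX
[27] P1: load  L2 | P0:I, P1:S(49), P2:O(49), P3:I | bus: BusRd
[28] P1: store L0 := 62 | P0:I, P1:M(62), P2:I, P3:I | bus: none

bus = BusRd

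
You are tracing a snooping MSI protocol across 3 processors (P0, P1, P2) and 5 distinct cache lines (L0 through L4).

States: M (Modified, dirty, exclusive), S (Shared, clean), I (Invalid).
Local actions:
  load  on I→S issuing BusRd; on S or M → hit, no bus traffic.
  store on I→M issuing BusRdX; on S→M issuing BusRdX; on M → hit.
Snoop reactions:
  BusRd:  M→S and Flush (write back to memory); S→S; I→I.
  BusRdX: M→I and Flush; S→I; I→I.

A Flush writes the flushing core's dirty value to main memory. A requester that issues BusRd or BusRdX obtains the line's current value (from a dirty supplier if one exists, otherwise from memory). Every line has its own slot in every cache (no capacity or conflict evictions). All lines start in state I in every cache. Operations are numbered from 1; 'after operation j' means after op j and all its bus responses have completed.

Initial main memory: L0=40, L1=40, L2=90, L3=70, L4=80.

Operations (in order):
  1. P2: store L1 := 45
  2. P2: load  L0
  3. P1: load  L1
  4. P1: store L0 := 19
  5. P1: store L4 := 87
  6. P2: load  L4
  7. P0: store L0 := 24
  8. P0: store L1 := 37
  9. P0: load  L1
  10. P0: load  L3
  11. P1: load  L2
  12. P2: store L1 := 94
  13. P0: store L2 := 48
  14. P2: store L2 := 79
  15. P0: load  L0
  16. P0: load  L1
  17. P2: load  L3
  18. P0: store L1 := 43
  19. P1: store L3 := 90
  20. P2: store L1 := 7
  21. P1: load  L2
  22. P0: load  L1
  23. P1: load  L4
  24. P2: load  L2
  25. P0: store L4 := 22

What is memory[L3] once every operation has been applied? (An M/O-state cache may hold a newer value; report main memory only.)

step 1: P2: store L1 := 45  ⟶  IIM  (L1)  txn=BusRdX  M[L1]=40
step 2: P2: load  L0  ⟶  IIS  (L0)  txn=BusRd  M[L0]=40
step 3: P1: load  L1  ⟶  ISS  (L1)  txn=BusRd+Flush  M[L1]=45
step 4: P1: store L0 := 19  ⟶  IMI  (L0)  txn=BusRdX  M[L0]=40
step 5: P1: store L4 := 87  ⟶  IMI  (L4)  txn=BusRdX  M[L4]=80
step 6: P2: load  L4  ⟶  ISS  (L4)  txn=BusRd+Flush  M[L4]=87
step 7: P0: store L0 := 24  ⟶  MII  (L0)  txn=BusRdX+Flush  M[L0]=19
step 8: P0: store L1 := 37  ⟶  MII  (L1)  txn=BusRdX  M[L1]=45
step 9: P0: load  L1  ⟶  MII  (L1)  txn=∅  M[L1]=45
step 10: P0: load  L3  ⟶  SII  (L3)  txn=BusRd  M[L3]=70
step 11: P1: load  L2  ⟶  ISI  (L2)  txn=BusRd  M[L2]=90
step 12: P2: store L1 := 94  ⟶  IIM  (L1)  txn=BusRdX+Flush  M[L1]=37
step 13: P0: store L2 := 48  ⟶  MII  (L2)  txn=BusRdX  M[L2]=90
step 14: P2: store L2 := 79  ⟶  IIM  (L2)  txn=BusRdX+Flush  M[L2]=48
step 15: P0: load  L0  ⟶  MII  (L0)  txn=∅  M[L0]=19
step 16: P0: load  L1  ⟶  SIS  (L1)  txn=BusRd+Flush  M[L1]=94
step 17: P2: load  L3  ⟶  SIS  (L3)  txn=BusRd  M[L3]=70
step 18: P0: store L1 := 43  ⟶  MII  (L1)  txn=BusRdX  M[L1]=94
step 19: P1: store L3 := 90  ⟶  IMI  (L3)  txn=BusRdX  M[L3]=70
step 20: P2: store L1 := 7  ⟶  IIM  (L1)  txn=BusRdX+Flush  M[L1]=43
step 21: P1: load  L2  ⟶  ISS  (L2)  txn=BusRd+Flush  M[L2]=79
step 22: P0: load  L1  ⟶  SIS  (L1)  txn=BusRd+Flush  M[L1]=7
step 23: P1: load  L4  ⟶  ISS  (L4)  txn=∅  M[L4]=87
step 24: P2: load  L2  ⟶  ISS  (L2)  txn=∅  M[L2]=79
step 25: P0: store L4 := 22  ⟶  MII  (L4)  txn=BusRdX  M[L4]=87

memory[L3] = 70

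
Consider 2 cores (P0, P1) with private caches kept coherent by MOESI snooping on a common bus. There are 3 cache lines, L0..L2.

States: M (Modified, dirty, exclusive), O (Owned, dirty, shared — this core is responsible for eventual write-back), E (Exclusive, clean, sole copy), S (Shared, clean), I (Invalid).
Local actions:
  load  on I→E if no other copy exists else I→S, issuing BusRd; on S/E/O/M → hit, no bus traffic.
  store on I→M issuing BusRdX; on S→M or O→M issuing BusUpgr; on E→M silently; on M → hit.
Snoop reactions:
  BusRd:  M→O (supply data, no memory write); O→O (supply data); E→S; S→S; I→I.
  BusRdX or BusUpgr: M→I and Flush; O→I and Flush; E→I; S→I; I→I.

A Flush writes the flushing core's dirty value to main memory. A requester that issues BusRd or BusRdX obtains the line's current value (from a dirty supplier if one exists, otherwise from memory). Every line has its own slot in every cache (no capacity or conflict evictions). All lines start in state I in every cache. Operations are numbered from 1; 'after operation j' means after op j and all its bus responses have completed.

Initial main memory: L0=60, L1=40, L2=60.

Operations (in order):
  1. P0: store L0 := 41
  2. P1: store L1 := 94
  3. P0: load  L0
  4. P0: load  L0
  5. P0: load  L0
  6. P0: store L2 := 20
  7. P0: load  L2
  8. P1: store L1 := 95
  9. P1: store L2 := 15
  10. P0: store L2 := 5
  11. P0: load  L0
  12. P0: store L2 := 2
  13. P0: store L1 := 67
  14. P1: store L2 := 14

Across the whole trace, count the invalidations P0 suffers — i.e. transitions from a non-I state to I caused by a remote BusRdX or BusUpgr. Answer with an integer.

step 1: P0: store L0 := 41  ⟶  MI  (L0)  txn=BusRdX  M[L0]=60
step 2: P1: store L1 := 94  ⟶  IM  (L1)  txn=BusRdX  M[L1]=40
step 3: P0: load  L0  ⟶  MI  (L0)  txn=∅  M[L0]=60
step 4: P0: load  L0  ⟶  MI  (L0)  txn=∅  M[L0]=60
step 5: P0: load  L0  ⟶  MI  (L0)  txn=∅  M[L0]=60
step 6: P0: store L2 := 20  ⟶  MI  (L2)  txn=BusRdX  M[L2]=60
step 7: P0: load  L2  ⟶  MI  (L2)  txn=∅  M[L2]=60
step 8: P1: store L1 := 95  ⟶  IM  (L1)  txn=∅  M[L1]=40
step 9: P1: store L2 := 15  ⟶  IM  (L2)  txn=BusRdX+Flush  M[L2]=20
step 10: P0: store L2 := 5  ⟶  MI  (L2)  txn=BusRdX+Flush  M[L2]=15
step 11: P0: load  L0  ⟶  MI  (L0)  txn=∅  M[L0]=60
step 12: P0: store L2 := 2  ⟶  MI  (L2)  txn=∅  M[L2]=15
step 13: P0: store L1 := 67  ⟶  MI  (L1)  txn=BusRdX+Flush  M[L1]=95
step 14: P1: store L2 := 14  ⟶  IM  (L2)  txn=BusRdX+Flush  M[L2]=2

invalidations = 2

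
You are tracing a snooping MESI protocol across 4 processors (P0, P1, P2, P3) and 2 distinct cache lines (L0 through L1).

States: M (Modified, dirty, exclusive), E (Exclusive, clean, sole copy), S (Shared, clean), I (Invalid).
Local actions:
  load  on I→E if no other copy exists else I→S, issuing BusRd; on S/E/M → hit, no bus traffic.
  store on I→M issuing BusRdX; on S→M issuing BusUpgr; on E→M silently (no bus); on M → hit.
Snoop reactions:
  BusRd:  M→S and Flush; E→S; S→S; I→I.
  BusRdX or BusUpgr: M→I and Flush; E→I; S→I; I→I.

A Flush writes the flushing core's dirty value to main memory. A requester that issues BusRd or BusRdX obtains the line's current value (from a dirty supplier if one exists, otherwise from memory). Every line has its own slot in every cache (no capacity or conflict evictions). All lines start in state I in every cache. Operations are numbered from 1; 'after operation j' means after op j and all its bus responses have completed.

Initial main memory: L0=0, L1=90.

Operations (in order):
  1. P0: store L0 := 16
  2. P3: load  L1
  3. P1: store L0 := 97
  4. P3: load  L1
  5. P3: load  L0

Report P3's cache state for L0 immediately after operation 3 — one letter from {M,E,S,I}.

state = I

step 1: P0: store L0 := 16  ⟶  MIII  (L0)  txn=BusRdX  M[L0]=0
step 2: P3: load  L1  ⟶  IIIE  (L1)  txn=BusRd  M[L1]=90
step 3: P1: store L0 := 97  ⟶  IMII  (L0)  txn=BusRdX+Flush  M[L0]=16
step 4: P3: load  L1  ⟶  IIIE  (L1)  txn=∅  M[L1]=90
step 5: P3: load  L0  ⟶  ISIS  (L0)  txn=BusRd+Flush  M[L0]=97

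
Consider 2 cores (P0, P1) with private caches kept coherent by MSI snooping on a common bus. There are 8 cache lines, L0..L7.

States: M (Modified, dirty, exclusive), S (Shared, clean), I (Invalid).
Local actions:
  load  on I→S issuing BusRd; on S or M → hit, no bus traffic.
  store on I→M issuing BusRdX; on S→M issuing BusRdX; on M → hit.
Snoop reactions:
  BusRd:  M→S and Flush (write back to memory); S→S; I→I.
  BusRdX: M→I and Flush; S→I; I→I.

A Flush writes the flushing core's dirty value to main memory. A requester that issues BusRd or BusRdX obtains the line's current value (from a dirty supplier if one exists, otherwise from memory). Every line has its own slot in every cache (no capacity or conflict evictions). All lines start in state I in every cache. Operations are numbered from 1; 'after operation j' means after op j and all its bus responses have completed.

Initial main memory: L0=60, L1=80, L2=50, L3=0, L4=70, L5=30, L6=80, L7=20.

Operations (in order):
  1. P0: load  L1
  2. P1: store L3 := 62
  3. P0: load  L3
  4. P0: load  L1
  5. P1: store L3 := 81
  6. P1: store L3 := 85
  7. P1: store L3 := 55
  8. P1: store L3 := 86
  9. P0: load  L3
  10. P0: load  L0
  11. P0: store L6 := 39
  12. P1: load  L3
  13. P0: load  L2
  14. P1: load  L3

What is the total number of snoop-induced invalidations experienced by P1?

invalidations = 0

[1] P0: load  L1 | P0:S(80), P1:I | bus: BusRd
[2] P1: store L3 := 62 | P0:I, P1:M(62) | bus: BusRdX
[3] P0: load  L3 | P0:S(62), P1:S(62) | bus: BusRd,Flush
[4] P0: load  L1 | P0:S(80), P1:I | bus: none
[5] P1: store L3 := 81 | P0:I, P1:M(81) | bus: BusRdX
[6] P1: store L3 := 85 | P0:I, P1:M(85) | bus: none
[7] P1: store L3 := 55 | P0:I, P1:M(55) | bus: none
[8] P1: store L3 := 86 | P0:I, P1:M(86) | bus: none
[9] P0: load  L3 | P0:S(86), P1:S(86) | bus: BusRd,Flush
[10] P0: load  L0 | P0:S(60), P1:I | bus: BusRd
[11] P0: store L6 := 39 | P0:M(39), P1:I | bus: BusRdX
[12] P1: load  L3 | P0:S(86), P1:S(86) | bus: none
[13] P0: load  L2 | P0:S(50), P1:I | bus: BusRd
[14] P1: load  L3 | P0:S(86), P1:S(86) | bus: none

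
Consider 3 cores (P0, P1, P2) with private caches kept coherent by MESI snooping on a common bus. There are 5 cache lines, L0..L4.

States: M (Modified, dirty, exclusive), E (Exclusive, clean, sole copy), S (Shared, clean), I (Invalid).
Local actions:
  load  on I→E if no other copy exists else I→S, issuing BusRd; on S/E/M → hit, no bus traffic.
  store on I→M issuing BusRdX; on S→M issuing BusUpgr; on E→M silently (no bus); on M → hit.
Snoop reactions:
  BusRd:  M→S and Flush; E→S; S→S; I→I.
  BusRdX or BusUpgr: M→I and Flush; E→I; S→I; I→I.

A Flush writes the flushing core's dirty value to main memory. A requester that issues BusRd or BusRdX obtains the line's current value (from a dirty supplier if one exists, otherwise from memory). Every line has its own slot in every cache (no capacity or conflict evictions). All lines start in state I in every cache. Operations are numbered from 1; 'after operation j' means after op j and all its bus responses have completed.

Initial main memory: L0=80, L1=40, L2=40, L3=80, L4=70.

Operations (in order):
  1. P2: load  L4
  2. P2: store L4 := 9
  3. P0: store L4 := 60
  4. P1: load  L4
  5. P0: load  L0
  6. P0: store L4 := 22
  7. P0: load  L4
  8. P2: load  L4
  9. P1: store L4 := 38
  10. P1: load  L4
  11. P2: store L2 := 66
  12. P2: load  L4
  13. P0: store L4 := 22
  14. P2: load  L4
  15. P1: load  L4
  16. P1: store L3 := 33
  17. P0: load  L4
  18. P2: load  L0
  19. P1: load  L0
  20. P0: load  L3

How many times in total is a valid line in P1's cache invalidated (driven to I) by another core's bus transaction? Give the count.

invalidations = 2

1. P2: load  L4  bus=[BusRd]  L4: P0=I P1=I P2=E  mem[L4]=70
2. P2: store L4 := 9  bus=[-]  L4: P0=I P1=I P2=M  mem[L4]=70
3. P0: store L4 := 60  bus=[BusRdX,Flush]  L4: P0=M P1=I P2=I  mem[L4]=9
4. P1: load  L4  bus=[BusRd,Flush]  L4: P0=S P1=S P2=I  mem[L4]=60
5. P0: load  L0  bus=[BusRd]  L0: P0=E P1=I P2=I  mem[L0]=80
6. P0: store L4 := 22  bus=[BusUpgr]  L4: P0=M P1=I P2=I  mem[L4]=60
7. P0: load  L4  bus=[-]  L4: P0=M P1=I P2=I  mem[L4]=60
8. P2: load  L4  bus=[BusRd,Flush]  L4: P0=S P1=I P2=S  mem[L4]=22
9. P1: store L4 := 38  bus=[BusRdX]  L4: P0=I P1=M P2=I  mem[L4]=22
10. P1: load  L4  bus=[-]  L4: P0=I P1=M P2=I  mem[L4]=22
11. P2: store L2 := 66  bus=[BusRdX]  L2: P0=I P1=I P2=M  mem[L2]=40
12. P2: load  L4  bus=[BusRd,Flush]  L4: P0=I P1=S P2=S  mem[L4]=38
13. P0: store L4 := 22  bus=[BusRdX]  L4: P0=M P1=I P2=I  mem[L4]=38
14. P2: load  L4  bus=[BusRd,Flush]  L4: P0=S P1=I P2=S  mem[L4]=22
15. P1: load  L4  bus=[BusRd]  L4: P0=S P1=S P2=S  mem[L4]=22
16. P1: store L3 := 33  bus=[BusRdX]  L3: P0=I P1=M P2=I  mem[L3]=80
17. P0: load  L4  bus=[-]  L4: P0=S P1=S P2=S  mem[L4]=22
18. P2: load  L0  bus=[BusRd]  L0: P0=S P1=I P2=S  mem[L0]=80
19. P1: load  L0  bus=[BusRd]  L0: P0=S P1=S P2=S  mem[L0]=80
20. P0: load  L3  bus=[BusRd,Flush]  L3: P0=S P1=S P2=I  mem[L3]=33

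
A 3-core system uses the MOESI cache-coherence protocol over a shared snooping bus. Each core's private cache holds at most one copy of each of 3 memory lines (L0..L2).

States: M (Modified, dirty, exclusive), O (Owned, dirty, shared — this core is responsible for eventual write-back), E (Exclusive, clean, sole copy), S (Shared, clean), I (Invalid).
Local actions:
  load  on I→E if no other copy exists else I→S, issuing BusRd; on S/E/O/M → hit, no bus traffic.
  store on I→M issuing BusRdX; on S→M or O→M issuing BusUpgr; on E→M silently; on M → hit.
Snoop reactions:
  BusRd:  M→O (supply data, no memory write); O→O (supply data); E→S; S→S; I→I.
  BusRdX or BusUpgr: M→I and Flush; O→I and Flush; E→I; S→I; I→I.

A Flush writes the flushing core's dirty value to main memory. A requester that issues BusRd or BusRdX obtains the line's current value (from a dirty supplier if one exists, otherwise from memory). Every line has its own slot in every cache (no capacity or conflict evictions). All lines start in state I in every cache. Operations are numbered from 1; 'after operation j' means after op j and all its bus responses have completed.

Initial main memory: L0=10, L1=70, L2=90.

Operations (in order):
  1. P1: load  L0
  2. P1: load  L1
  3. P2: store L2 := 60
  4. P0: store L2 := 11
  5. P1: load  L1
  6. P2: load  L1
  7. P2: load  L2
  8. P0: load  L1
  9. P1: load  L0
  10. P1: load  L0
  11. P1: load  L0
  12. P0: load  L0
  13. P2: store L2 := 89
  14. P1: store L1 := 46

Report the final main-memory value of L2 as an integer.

memory[L2] = 11

1. P1: load  L0  bus=[BusRd]  L0: P0=I P1=E P2=I  mem[L0]=10
2. P1: load  L1  bus=[BusRd]  L1: P0=I P1=E P2=I  mem[L1]=70
3. P2: store L2 := 60  bus=[BusRdX]  L2: P0=I P1=I P2=M  mem[L2]=90
4. P0: store L2 := 11  bus=[BusRdX,Flush]  L2: P0=M P1=I P2=I  mem[L2]=60
5. P1: load  L1  bus=[-]  L1: P0=I P1=E P2=I  mem[L1]=70
6. P2: load  L1  bus=[BusRd]  L1: P0=I P1=S P2=S  mem[L1]=70
7. P2: load  L2  bus=[BusRd]  L2: P0=O P1=I P2=S  mem[L2]=60
8. P0: load  L1  bus=[BusRd]  L1: P0=S P1=S P2=S  mem[L1]=70
9. P1: load  L0  bus=[-]  L0: P0=I P1=E P2=I  mem[L0]=10
10. P1: load  L0  bus=[-]  L0: P0=I P1=E P2=I  mem[L0]=10
11. P1: load  L0  bus=[-]  L0: P0=I P1=E P2=I  mem[L0]=10
12. P0: load  L0  bus=[BusRd]  L0: P0=S P1=S P2=I  mem[L0]=10
13. P2: store L2 := 89  bus=[BusUpgr,Flush]  L2: P0=I P1=I P2=M  mem[L2]=11
14. P1: store L1 := 46  bus=[BusUpgr]  L1: P0=I P1=M P2=I  mem[L1]=70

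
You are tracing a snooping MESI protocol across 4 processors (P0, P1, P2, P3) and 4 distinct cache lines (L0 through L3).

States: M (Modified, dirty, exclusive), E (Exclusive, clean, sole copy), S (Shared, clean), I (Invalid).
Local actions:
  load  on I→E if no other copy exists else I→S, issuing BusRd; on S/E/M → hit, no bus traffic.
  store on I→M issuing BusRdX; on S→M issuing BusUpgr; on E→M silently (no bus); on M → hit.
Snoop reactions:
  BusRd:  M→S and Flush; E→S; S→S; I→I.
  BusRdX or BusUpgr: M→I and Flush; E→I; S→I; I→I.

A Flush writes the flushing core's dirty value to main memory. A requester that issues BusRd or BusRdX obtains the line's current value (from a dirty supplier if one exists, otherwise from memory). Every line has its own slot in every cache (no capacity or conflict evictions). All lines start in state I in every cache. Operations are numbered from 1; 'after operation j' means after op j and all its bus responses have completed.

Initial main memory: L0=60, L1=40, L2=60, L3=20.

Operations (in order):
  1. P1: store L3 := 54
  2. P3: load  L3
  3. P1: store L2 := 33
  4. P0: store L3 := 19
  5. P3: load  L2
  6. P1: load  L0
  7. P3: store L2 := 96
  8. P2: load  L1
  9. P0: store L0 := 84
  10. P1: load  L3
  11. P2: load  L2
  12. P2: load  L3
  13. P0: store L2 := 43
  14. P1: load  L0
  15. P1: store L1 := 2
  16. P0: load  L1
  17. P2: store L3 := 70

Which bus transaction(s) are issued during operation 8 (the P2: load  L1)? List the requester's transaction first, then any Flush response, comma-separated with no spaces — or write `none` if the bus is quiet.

bus = BusRd

[1] P1: store L3 := 54 | P0:I, P1:M(54), P2:I, P3:I | bus: BusRdX
[2] P3: load  L3 | P0:I, P1:S(54), P2:I, P3:S(54) | bus: BusRd,Flush
[3] P1: store L2 := 33 | P0:I, P1:M(33), P2:I, P3:I | bus: BusRdX
[4] P0: store L3 := 19 | P0:M(19), P1:I, P2:I, P3:I | bus: BusRdX
[5] P3: load  L2 | P0:I, P1:S(33), P2:I, P3:S(33) | bus: BusRd,Flush
[6] P1: load  L0 | P0:I, P1:E(60), P2:I, P3:I | bus: BusRd
[7] P3: store L2 := 96 | P0:I, P1:I, P2:I, P3:M(96) | bus: BusUpgr
[8] P2: load  L1 | P0:I, P1:I, P2:E(40), P3:I | bus: BusRd
[9] P0: store L0 := 84 | P0:M(84), P1:I, P2:I, P3:I | bus: BusRdX
[10] P1: load  L3 | P0:S(19), P1:S(19), P2:I, P3:I | bus: BusRd,Flush
[11] P2: load  L2 | P0:I, P1:I, P2:S(96), P3:S(96) | bus: BusRd,Flush
[12] P2: load  L3 | P0:S(19), P1:S(19), P2:S(19), P3:I | bus: BusRd
[13] P0: store L2 := 43 | P0:M(43), P1:I, P2:I, P3:I | bus: BusRdX
[14] P1: load  L0 | P0:S(84), P1:S(84), P2:I, P3:I | bus: BusRd,Flush
[15] P1: store L1 := 2 | P0:I, P1:M(2), P2:I, P3:I | bus: BusRdX
[16] P0: load  L1 | P0:S(2), P1:S(2), P2:I, P3:I | bus: BusRd,Flush
[17] P2: store L3 := 70 | P0:I, P1:I, P2:M(70), P3:I | bus: BusUpgr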